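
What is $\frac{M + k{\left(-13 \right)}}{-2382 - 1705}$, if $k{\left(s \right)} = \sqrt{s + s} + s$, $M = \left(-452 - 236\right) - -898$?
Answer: $- \frac{197}{4087} - \frac{i \sqrt{26}}{4087} \approx -0.048202 - 0.0012476 i$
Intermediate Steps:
$M = 210$ ($M = \left(-452 - 236\right) + 898 = -688 + 898 = 210$)
$k{\left(s \right)} = s + \sqrt{2} \sqrt{s}$ ($k{\left(s \right)} = \sqrt{2 s} + s = \sqrt{2} \sqrt{s} + s = s + \sqrt{2} \sqrt{s}$)
$\frac{M + k{\left(-13 \right)}}{-2382 - 1705} = \frac{210 - \left(13 - \sqrt{2} \sqrt{-13}\right)}{-2382 - 1705} = \frac{210 - \left(13 - \sqrt{2} i \sqrt{13}\right)}{-4087} = \left(210 - \left(13 - i \sqrt{26}\right)\right) \left(- \frac{1}{4087}\right) = \left(197 + i \sqrt{26}\right) \left(- \frac{1}{4087}\right) = - \frac{197}{4087} - \frac{i \sqrt{26}}{4087}$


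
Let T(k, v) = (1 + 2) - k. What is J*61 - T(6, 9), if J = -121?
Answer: -7378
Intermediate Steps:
T(k, v) = 3 - k
J*61 - T(6, 9) = -121*61 - (3 - 1*6) = -7381 - (3 - 6) = -7381 - 1*(-3) = -7381 + 3 = -7378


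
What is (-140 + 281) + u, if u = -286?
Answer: -145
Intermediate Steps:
(-140 + 281) + u = (-140 + 281) - 286 = 141 - 286 = -145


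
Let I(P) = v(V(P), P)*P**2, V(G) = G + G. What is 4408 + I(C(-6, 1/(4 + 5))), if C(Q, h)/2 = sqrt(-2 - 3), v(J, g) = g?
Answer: 4408 - 40*I*sqrt(5) ≈ 4408.0 - 89.443*I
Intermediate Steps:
V(G) = 2*G
C(Q, h) = 2*I*sqrt(5) (C(Q, h) = 2*sqrt(-2 - 3) = 2*sqrt(-5) = 2*(I*sqrt(5)) = 2*I*sqrt(5))
I(P) = P**3 (I(P) = P*P**2 = P**3)
4408 + I(C(-6, 1/(4 + 5))) = 4408 + (2*I*sqrt(5))**3 = 4408 - 40*I*sqrt(5)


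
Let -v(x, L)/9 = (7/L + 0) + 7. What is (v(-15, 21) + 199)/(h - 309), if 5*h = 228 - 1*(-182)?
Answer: -133/227 ≈ -0.58590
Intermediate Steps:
h = 82 (h = (228 - 1*(-182))/5 = (228 + 182)/5 = (⅕)*410 = 82)
v(x, L) = -63 - 63/L (v(x, L) = -9*((7/L + 0) + 7) = -9*(7/L + 7) = -9*(7 + 7/L) = -63 - 63/L)
(v(-15, 21) + 199)/(h - 309) = ((-63 - 63/21) + 199)/(82 - 309) = ((-63 - 63*1/21) + 199)/(-227) = ((-63 - 3) + 199)*(-1/227) = (-66 + 199)*(-1/227) = 133*(-1/227) = -133/227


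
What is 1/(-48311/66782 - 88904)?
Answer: -66782/5937235239 ≈ -1.1248e-5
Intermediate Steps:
1/(-48311/66782 - 88904) = 1/(-5937235239/66782) = -66782/5937235239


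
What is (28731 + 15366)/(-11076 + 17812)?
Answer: 44097/6736 ≈ 6.5465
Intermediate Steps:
(28731 + 15366)/(-11076 + 17812) = 44097/6736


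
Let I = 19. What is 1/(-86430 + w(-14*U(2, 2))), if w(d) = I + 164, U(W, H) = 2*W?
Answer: -1/86247 ≈ -1.1595e-5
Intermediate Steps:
w(d) = 183 (w(d) = 19 + 164 = 183)
1/(-86430 + w(-14*U(2, 2))) = 1/(-86430 + 183) = 1/(-86247) = -1/86247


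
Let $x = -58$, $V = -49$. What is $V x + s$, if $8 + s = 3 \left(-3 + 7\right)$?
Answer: $2846$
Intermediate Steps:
$s = 4$ ($s = -8 + 3 \left(-3 + 7\right) = -8 + 3 \cdot 4 = -8 + 12 = 4$)
$V x + s = \left(-49\right) \left(-58\right) + 4 = 2842 + 4 = 2846$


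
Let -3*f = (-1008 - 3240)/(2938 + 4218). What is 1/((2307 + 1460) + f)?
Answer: 1789/6739517 ≈ 0.00026545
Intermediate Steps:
f = 354/1789 (f = -(-1008 - 3240)/(3*(2938 + 4218)) = -(-1416)/7156 = -⅓*(-1062/1789) = 354/1789 ≈ 0.19788)
1/((2307 + 1460) + f) = 1/((2307 + 1460) + 354/1789) = 1/(3767 + 354/1789) = 1/(6739517/1789) = 1789/6739517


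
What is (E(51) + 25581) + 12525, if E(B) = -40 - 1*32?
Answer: 38034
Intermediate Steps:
E(B) = -72 (E(B) = -40 - 32 = -72)
(E(51) + 25581) + 12525 = (-72 + 25581) + 12525 = 25509 + 12525 = 38034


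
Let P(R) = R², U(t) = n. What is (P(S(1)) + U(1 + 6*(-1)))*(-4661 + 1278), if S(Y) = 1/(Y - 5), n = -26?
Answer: 1403945/16 ≈ 87747.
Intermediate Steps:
S(Y) = 1/(-5 + Y)
U(t) = -26
(P(S(1)) + U(1 + 6*(-1)))*(-4661 + 1278) = ((1/(-5 + 1))² - 26)*(-4661 + 1278) = ((1/(-4))² - 26)*(-3383) = ((-¼)² - 26)*(-3383) = (1/16 - 26)*(-3383) = -415/16*(-3383) = 1403945/16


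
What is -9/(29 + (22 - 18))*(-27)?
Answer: 81/11 ≈ 7.3636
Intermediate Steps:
-9/(29 + (22 - 18))*(-27) = -9/(29 + 4)*(-27) = -9/33*(-27) = -9*1/33*(-27) = -3/11*(-27) = 81/11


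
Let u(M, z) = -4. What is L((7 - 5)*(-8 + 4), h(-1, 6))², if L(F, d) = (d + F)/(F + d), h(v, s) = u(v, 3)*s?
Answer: 1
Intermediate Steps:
h(v, s) = -4*s
L(F, d) = 1 (L(F, d) = (F + d)/(F + d) = 1)
L((7 - 5)*(-8 + 4), h(-1, 6))² = 1² = 1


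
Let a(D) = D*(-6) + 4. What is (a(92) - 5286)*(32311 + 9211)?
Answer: -242239348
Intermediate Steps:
a(D) = 4 - 6*D (a(D) = -6*D + 4 = 4 - 6*D)
(a(92) - 5286)*(32311 + 9211) = ((4 - 6*92) - 5286)*(32311 + 9211) = ((4 - 552) - 5286)*41522 = (-548 - 5286)*41522 = -5834*41522 = -242239348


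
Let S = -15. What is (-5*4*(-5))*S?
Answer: -1500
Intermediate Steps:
(-5*4*(-5))*S = (-5*4*(-5))*(-15) = -20*(-5)*(-15) = 100*(-15) = -1500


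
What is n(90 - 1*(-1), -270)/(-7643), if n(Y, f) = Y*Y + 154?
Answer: -8435/7643 ≈ -1.1036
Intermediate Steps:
n(Y, f) = 154 + Y**2 (n(Y, f) = Y**2 + 154 = 154 + Y**2)
n(90 - 1*(-1), -270)/(-7643) = (154 + (90 - 1*(-1))**2)/(-7643) = (154 + (90 + 1)**2)*(-1/7643) = (154 + 91**2)*(-1/7643) = (154 + 8281)*(-1/7643) = 8435*(-1/7643) = -8435/7643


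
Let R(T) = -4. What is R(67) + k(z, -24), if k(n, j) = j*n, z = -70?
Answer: 1676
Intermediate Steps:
R(67) + k(z, -24) = -4 - 24*(-70) = -4 + 1680 = 1676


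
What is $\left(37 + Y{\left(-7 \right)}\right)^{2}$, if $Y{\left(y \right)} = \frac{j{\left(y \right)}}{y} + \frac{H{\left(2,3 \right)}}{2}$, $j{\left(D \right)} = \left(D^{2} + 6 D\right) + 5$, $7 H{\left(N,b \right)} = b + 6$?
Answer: $\frac{253009}{196} \approx 1290.9$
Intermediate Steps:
$H{\left(N,b \right)} = \frac{6}{7} + \frac{b}{7}$ ($H{\left(N,b \right)} = \frac{b + 6}{7} = \frac{6 + b}{7} = \frac{6}{7} + \frac{b}{7}$)
$j{\left(D \right)} = 5 + D^{2} + 6 D$
$Y{\left(y \right)} = \frac{9}{14} + \frac{5 + y^{2} + 6 y}{y}$ ($Y{\left(y \right)} = \frac{5 + y^{2} + 6 y}{y} + \frac{\frac{6}{7} + \frac{1}{7} \cdot 3}{2} = \frac{5 + y^{2} + 6 y}{y} + \left(\frac{6}{7} + \frac{3}{7}\right) \frac{1}{2} = \frac{5 + y^{2} + 6 y}{y} + \frac{9}{7} \cdot \frac{1}{2} = \frac{5 + y^{2} + 6 y}{y} + \frac{9}{14} = \frac{9}{14} + \frac{5 + y^{2} + 6 y}{y}$)
$\left(37 + Y{\left(-7 \right)}\right)^{2} = \left(37 + \left(\frac{93}{14} - 7 + \frac{5}{-7}\right)\right)^{2} = \left(37 + \left(\frac{93}{14} - 7 + 5 \left(- \frac{1}{7}\right)\right)\right)^{2} = \left(37 - \frac{15}{14}\right)^{2} = \left(\frac{503}{14}\right)^{2} = \frac{253009}{196}$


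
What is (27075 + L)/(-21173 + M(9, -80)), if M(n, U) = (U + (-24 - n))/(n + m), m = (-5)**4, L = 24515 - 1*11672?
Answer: -25308012/13423795 ≈ -1.8853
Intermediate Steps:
L = 12843 (L = 24515 - 11672 = 12843)
m = 625
M(n, U) = (-24 + U - n)/(625 + n) (M(n, U) = (U + (-24 - n))/(n + 625) = (-24 + U - n)/(625 + n))
(27075 + L)/(-21173 + M(9, -80)) = (27075 + 12843)/(-21173 + (-24 - 80 - 1*9)/(625 + 9)) = 39918/(-21173 + (-24 - 80 - 9)/634) = 39918/(-21173 + (1/634)*(-113)) = 39918/(-21173 - 113/634) = 39918/(-13423795/634) = 39918*(-634/13423795) = -25308012/13423795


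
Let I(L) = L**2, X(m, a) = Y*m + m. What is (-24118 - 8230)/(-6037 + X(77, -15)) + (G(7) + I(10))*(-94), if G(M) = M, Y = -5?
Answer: -63785662/6345 ≈ -10053.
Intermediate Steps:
X(m, a) = -4*m (X(m, a) = -5*m + m = -4*m)
(-24118 - 8230)/(-6037 + X(77, -15)) + (G(7) + I(10))*(-94) = (-24118 - 8230)/(-6037 - 4*77) + (7 + 10**2)*(-94) = -32348/(-6037 - 308) + (7 + 100)*(-94) = -32348/(-6345) + 107*(-94) = -32348*(-1/6345) - 10058 = 32348/6345 - 10058 = -63785662/6345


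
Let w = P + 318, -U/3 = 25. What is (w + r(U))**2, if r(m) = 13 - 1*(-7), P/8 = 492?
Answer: 18267076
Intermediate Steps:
P = 3936 (P = 8*492 = 3936)
U = -75 (U = -3*25 = -75)
w = 4254 (w = 3936 + 318 = 4254)
r(m) = 20 (r(m) = 13 + 7 = 20)
(w + r(U))**2 = (4254 + 20)**2 = 4274**2 = 18267076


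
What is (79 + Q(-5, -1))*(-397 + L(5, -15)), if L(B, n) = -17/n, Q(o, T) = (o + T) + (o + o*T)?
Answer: -433474/15 ≈ -28898.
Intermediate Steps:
Q(o, T) = T + 2*o + T*o (Q(o, T) = (T + o) + (o + T*o) = T + 2*o + T*o)
(79 + Q(-5, -1))*(-397 + L(5, -15)) = (79 + (-1 + 2*(-5) - 1*(-5)))*(-397 - 17/(-15)) = (79 + (-1 - 10 + 5))*(-397 - 17*(-1/15)) = (79 - 6)*(-397 + 17/15) = 73*(-5938/15) = -433474/15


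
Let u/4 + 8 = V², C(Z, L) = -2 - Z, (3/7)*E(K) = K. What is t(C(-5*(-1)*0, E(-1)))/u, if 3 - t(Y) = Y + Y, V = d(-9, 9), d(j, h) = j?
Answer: 7/292 ≈ 0.023973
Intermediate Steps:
E(K) = 7*K/3
V = -9
t(Y) = 3 - 2*Y (t(Y) = 3 - (Y + Y) = 3 - 2*Y)
u = 292 (u = -32 + 4*(-9)² = -32 + 4*81 = -32 + 324 = 292)
t(C(-5*(-1)*0, E(-1)))/u = (3 - 2*(-2 - (-5*(-1))*0))/292 = (3 - 2*(-2 - 5*0))*(1/292) = (3 - 2*(-2 - 1*0))*(1/292) = (3 - 2*(-2 + 0))*(1/292) = (3 - 2*(-2))*(1/292) = (3 + 4)*(1/292) = 7*(1/292) = 7/292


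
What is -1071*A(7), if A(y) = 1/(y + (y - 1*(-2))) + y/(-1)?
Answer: 118881/16 ≈ 7430.1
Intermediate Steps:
A(y) = 1/(2 + 2*y) - y (A(y) = 1/(y + (y + 2)) + y*(-1) = 1/(y + (2 + y)) - y = 1/(2 + 2*y) - y)
-1071*A(7) = -1071*(1/2 - 1*7 - 1*7**2)/(1 + 7) = -1071*(1/2 - 7 - 1*49)/8 = -1071*(1/2 - 7 - 49)/8 = -1071*(-111)/(8*2) = -1071*(-111/16) = 118881/16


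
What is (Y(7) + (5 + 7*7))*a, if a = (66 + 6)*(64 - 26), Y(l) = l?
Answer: 166896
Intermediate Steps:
a = 2736 (a = 72*38 = 2736)
(Y(7) + (5 + 7*7))*a = (7 + (5 + 7*7))*2736 = (7 + (5 + 49))*2736 = (7 + 54)*2736 = 61*2736 = 166896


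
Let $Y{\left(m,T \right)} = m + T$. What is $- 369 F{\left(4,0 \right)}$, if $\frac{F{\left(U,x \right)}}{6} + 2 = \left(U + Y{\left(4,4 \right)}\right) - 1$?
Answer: $-19926$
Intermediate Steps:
$Y{\left(m,T \right)} = T + m$
$F{\left(U,x \right)} = 30 + 6 U$ ($F{\left(U,x \right)} = -12 + 6 \left(\left(U + \left(4 + 4\right)\right) - 1\right) = -12 + 6 \left(\left(U + 8\right) - 1\right) = -12 + 6 \left(\left(8 + U\right) - 1\right) = -12 + 6 \left(7 + U\right) = -12 + \left(42 + 6 U\right) = 30 + 6 U$)
$- 369 F{\left(4,0 \right)} = - 369 \left(30 + 6 \cdot 4\right) = - 369 \left(30 + 24\right) = \left(-369\right) 54 = -19926$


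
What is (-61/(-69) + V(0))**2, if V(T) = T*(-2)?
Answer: 3721/4761 ≈ 0.78156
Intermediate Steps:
V(T) = -2*T
(-61/(-69) + V(0))**2 = (-61/(-69) - 2*0)**2 = (-61*(-1/69) + 0)**2 = (61/69 + 0)**2 = (61/69)**2 = 3721/4761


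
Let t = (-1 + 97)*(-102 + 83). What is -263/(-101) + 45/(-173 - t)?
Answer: 438758/166751 ≈ 2.6312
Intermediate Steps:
t = -1824 (t = 96*(-19) = -1824)
-263/(-101) + 45/(-173 - t) = -263/(-101) + 45/(-173 - 1*(-1824)) = -263*(-1/101) + 45/(-173 + 1824) = 263/101 + 45/1651 = 438758/166751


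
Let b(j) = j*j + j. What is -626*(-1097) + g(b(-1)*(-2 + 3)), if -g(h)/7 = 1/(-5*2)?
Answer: 6867227/10 ≈ 6.8672e+5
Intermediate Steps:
b(j) = j + j² (b(j) = j² + j = j + j²)
g(h) = 7/10 (g(h) = -7/((-5*2)) = -7/(-10) = -7*(-⅒) = 7/10)
-626*(-1097) + g(b(-1)*(-2 + 3)) = -626*(-1097) + 7/10 = 686722 + 7/10 = 6867227/10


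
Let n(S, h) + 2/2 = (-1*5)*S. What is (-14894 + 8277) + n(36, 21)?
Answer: -6798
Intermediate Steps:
n(S, h) = -1 - 5*S (n(S, h) = -1 + (-1*5)*S = -1 - 5*S)
(-14894 + 8277) + n(36, 21) = (-14894 + 8277) + (-1 - 5*36) = -6617 + (-1 - 180) = -6617 - 181 = -6798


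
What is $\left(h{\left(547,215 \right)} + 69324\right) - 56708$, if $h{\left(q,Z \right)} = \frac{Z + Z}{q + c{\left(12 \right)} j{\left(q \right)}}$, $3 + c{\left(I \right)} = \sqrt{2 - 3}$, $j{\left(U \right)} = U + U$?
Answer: $\frac{200125458}{15863} - \frac{860 i}{15863} \approx 12616.0 - 0.054214 i$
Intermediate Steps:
$j{\left(U \right)} = 2 U$
$c{\left(I \right)} = -3 + i$ ($c{\left(I \right)} = -3 + \sqrt{2 - 3} = -3 + \sqrt{-1} = -3 + i$)
$h{\left(q,Z \right)} = \frac{2 Z}{q + 2 q \left(-3 + i\right)}$ ($h{\left(q,Z \right)} = \frac{Z + Z}{q + \left(-3 + i\right) 2 q} = \frac{2 Z}{q + 2 q \left(-3 + i\right)}$)
$\left(h{\left(547,215 \right)} + 69324\right) - 56708 = \left(\frac{2}{29} \cdot 215 \cdot \frac{1}{547} \left(-5 - 2 i\right) + 69324\right) - 56708 = \left(\left(- \frac{2150}{15863} - \frac{860 i}{15863}\right) + 69324\right) - 56708 = \left(\frac{1099684462}{15863} - \frac{860 i}{15863}\right) - 56708 = \frac{200125458}{15863} - \frac{860 i}{15863}$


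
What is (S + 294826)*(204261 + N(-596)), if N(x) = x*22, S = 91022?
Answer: 73754459352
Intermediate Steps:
N(x) = 22*x
(S + 294826)*(204261 + N(-596)) = (91022 + 294826)*(204261 + 22*(-596)) = 385848*(204261 - 13112) = 385848*191149 = 73754459352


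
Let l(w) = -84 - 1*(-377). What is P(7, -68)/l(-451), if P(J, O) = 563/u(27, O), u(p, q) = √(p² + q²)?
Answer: 563*√5353/1568429 ≈ 0.026263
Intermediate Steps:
l(w) = 293 (l(w) = -84 + 377 = 293)
P(J, O) = 563/√(729 + O²) (P(J, O) = 563/(√(27² + O²)) = 563/(√(729 + O²)) = 563/√(729 + O²))
P(7, -68)/l(-451) = (563/√(729 + (-68)²))/293 = (563/√(729 + 4624))*(1/293) = (563/√5353)*(1/293) = (563*(√5353/5353))*(1/293) = (563*√5353/5353)*(1/293) = 563*√5353/1568429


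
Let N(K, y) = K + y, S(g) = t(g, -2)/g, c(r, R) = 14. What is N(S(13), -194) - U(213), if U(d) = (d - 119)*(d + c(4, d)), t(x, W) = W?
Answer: -279918/13 ≈ -21532.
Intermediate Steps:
S(g) = -2/g
U(d) = (-119 + d)*(14 + d) (U(d) = (d - 119)*(d + 14) = (-119 + d)*(14 + d))
N(S(13), -194) - U(213) = (-2/13 - 194) - (-1666 + 213**2 - 105*213) = (-2*1/13 - 194) - (-1666 + 45369 - 22365) = (-2/13 - 194) - 1*21338 = -2524/13 - 21338 = -279918/13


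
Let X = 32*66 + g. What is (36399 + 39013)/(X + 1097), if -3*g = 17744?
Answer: -226236/8117 ≈ -27.872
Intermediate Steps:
g = -17744/3 (g = -1/3*17744 = -17744/3 ≈ -5914.7)
X = -11408/3 (X = 32*66 - 17744/3 = 2112 - 17744/3 = -11408/3 ≈ -3802.7)
(36399 + 39013)/(X + 1097) = (36399 + 39013)/(-11408/3 + 1097) = 75412/(-8117/3) = 75412*(-3/8117) = -226236/8117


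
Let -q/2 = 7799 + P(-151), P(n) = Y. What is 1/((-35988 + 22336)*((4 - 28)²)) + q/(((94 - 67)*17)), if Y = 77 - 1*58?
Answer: -4553870353/133680384 ≈ -34.065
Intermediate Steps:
Y = 19 (Y = 77 - 58 = 19)
P(n) = 19
q = -15636 (q = -2*(7799 + 19) = -2*7818 = -15636)
1/((-35988 + 22336)*((4 - 28)²)) + q/(((94 - 67)*17)) = 1/((-35988 + 22336)*((4 - 28)²)) - 15636*1/(17*(94 - 67)) = 1/((-13652)*((-24)²)) - 15636/(27*17) = -1/13652/576 - 15636/459 = -1/13652*1/576 - 15636*1/459 = -1/7863552 - 5212/153 = -4553870353/133680384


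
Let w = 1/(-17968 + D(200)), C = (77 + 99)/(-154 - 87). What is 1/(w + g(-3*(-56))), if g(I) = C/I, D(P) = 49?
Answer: -30229353/133093 ≈ -227.13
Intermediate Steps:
C = -176/241 (C = 176/(-241) = 176*(-1/241) = -176/241 ≈ -0.73029)
g(I) = -176/(241*I)
w = -1/17919 (w = 1/(-17968 + 49) = 1/(-17919) = -1/17919 ≈ -5.5807e-5)
1/(w + g(-3*(-56))) = 1/(-1/17919 - 176/(241*((-3*(-56))))) = 1/(-1/17919 - 176/241/168) = 1/(-1/17919 - 176/241*1/168) = 1/(-1/17919 - 22/5061) = 1/(-133093/30229353) = -30229353/133093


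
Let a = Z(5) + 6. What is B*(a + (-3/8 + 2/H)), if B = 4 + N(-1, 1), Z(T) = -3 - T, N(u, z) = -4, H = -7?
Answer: 0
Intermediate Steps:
B = 0 (B = 4 - 4 = 0)
a = -2 (a = (-3 - 1*5) + 6 = (-3 - 5) + 6 = -8 + 6 = -2)
B*(a + (-3/8 + 2/H)) = 0*(-2 + (-3/8 + 2/(-7))) = 0*(-2 + (-3*⅛ + 2*(-⅐))) = 0*(-2 + (-3/8 - 2/7)) = 0*(-2 - 37/56) = 0*(-149/56) = 0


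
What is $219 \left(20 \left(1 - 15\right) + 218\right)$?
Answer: $-13578$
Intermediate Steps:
$219 \left(20 \left(1 - 15\right) + 218\right) = 219 \left(20 \left(-14\right) + 218\right) = 219 \left(-280 + 218\right) = 219 \left(-62\right) = -13578$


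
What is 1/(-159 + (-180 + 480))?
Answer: 1/141 ≈ 0.0070922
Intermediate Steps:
1/(-159 + (-180 + 480)) = 1/(-159 + 300) = 1/141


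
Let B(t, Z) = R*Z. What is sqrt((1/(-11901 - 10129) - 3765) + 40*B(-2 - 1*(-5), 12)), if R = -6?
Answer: I*sqrt(3224957402530)/22030 ≈ 81.517*I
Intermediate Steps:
B(t, Z) = -6*Z
sqrt((1/(-11901 - 10129) - 3765) + 40*B(-2 - 1*(-5), 12)) = sqrt((1/(-11901 - 10129) - 3765) + 40*(-6*12)) = sqrt((1/(-22030) - 3765) + 40*(-72)) = sqrt((-1/22030 - 3765) - 2880) = sqrt(-82942951/22030 - 2880) = sqrt(-146389351/22030) = I*sqrt(3224957402530)/22030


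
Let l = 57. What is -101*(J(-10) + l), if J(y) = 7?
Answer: -6464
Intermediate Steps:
-101*(J(-10) + l) = -101*(7 + 57) = -101*64 = -6464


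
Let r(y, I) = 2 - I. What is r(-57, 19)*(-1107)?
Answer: 18819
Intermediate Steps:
r(-57, 19)*(-1107) = (2 - 1*19)*(-1107) = (2 - 19)*(-1107) = -17*(-1107) = 18819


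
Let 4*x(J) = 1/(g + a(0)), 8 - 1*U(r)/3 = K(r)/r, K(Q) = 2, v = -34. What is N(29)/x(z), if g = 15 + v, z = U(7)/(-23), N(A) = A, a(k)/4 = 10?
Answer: 2436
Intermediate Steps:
a(k) = 40 (a(k) = 4*10 = 40)
U(r) = 24 - 6/r
z = -162/161 (z = (24 - 6/7)/(-23) = (24 - 6*1/7)*(-1/23) = (24 - 6/7)*(-1/23) = (162/7)*(-1/23) = -162/161 ≈ -1.0062)
g = -19 (g = 15 - 34 = -19)
x(J) = 1/84 (x(J) = 1/(4*(-19 + 40)) = (1/4)/21 = (1/4)*(1/21) = 1/84)
N(29)/x(z) = 29/(1/84) = 29*84 = 2436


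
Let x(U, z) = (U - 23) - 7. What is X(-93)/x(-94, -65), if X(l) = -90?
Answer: 45/62 ≈ 0.72581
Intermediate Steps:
x(U, z) = -30 + U (x(U, z) = (-23 + U) - 7 = -30 + U)
X(-93)/x(-94, -65) = -90/(-30 - 94) = -90/(-124) = -90*(-1/124) = 45/62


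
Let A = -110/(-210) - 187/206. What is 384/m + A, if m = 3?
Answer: 552067/4326 ≈ 127.62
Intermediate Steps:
A = -1661/4326 (A = -110*(-1/210) - 187*1/206 = 11/21 - 187/206 = -1661/4326 ≈ -0.38396)
384/m + A = 384/3 - 1661/4326 = 384*(⅓) - 1661/4326 = 128 - 1661/4326 = 552067/4326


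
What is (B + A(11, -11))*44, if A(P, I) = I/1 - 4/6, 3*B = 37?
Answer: 88/3 ≈ 29.333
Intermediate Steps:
B = 37/3 (B = (⅓)*37 = 37/3 ≈ 12.333)
A(P, I) = -⅔ + I (A(P, I) = I*1 - 4*⅙ = I - ⅔ = -⅔ + I)
(B + A(11, -11))*44 = (37/3 + (-⅔ - 11))*44 = (37/3 - 35/3)*44 = (⅔)*44 = 88/3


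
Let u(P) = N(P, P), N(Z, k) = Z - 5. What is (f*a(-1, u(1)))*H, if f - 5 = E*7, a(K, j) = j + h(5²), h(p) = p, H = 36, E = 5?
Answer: 30240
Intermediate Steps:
N(Z, k) = -5 + Z
u(P) = -5 + P
a(K, j) = 25 + j (a(K, j) = j + 5² = j + 25 = 25 + j)
f = 40 (f = 5 + 5*7 = 5 + 35 = 40)
(f*a(-1, u(1)))*H = (40*(25 + (-5 + 1)))*36 = (40*(25 - 4))*36 = (40*21)*36 = 840*36 = 30240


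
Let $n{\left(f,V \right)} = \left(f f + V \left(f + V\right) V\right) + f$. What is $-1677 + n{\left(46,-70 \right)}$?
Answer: $-117115$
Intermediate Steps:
$n{\left(f,V \right)} = f + f^{2} + V^{2} \left(V + f\right)$ ($n{\left(f,V \right)} = \left(f^{2} + V \left(V + f\right) V\right) + f = \left(f^{2} + V^{2} \left(V + f\right)\right) + f = f + f^{2} + V^{2} \left(V + f\right)$)
$-1677 + n{\left(46,-70 \right)} = -1677 + \left(46 + \left(-70\right)^{3} + 46^{2} + 46 \left(-70\right)^{2}\right) = -1677 + \left(46 - 343000 + 2116 + 46 \cdot 4900\right) = -1677 + \left(46 - 343000 + 2116 + 225400\right) = -1677 - 115438 = -117115$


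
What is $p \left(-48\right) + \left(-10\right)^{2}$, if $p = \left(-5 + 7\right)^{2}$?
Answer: $-92$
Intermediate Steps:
$p = 4$ ($p = 2^{2} = 4$)
$p \left(-48\right) + \left(-10\right)^{2} = 4 \left(-48\right) + \left(-10\right)^{2} = -192 + 100 = -92$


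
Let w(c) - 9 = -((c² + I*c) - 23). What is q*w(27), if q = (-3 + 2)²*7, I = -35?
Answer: 1736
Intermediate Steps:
q = 7 (q = (-1)²*7 = 1*7 = 7)
w(c) = 32 - c² + 35*c (w(c) = 9 - ((c² - 35*c) - 23) = 9 - (-23 + c² - 35*c) = 9 + (23 - c² + 35*c) = 32 - c² + 35*c)
q*w(27) = 7*(32 - 1*27² + 35*27) = 7*(32 - 1*729 + 945) = 7*(32 - 729 + 945) = 7*248 = 1736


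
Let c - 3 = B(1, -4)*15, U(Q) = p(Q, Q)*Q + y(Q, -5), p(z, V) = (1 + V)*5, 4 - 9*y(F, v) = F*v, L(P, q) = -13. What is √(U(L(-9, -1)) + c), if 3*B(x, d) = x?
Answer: √7031/3 ≈ 27.950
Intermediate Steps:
y(F, v) = 4/9 - F*v/9
B(x, d) = x/3
p(z, V) = 5 + 5*V
U(Q) = 4/9 + 5*Q/9 + Q*(5 + 5*Q) (U(Q) = (5 + 5*Q)*Q + (4/9 - ⅑*Q*(-5)) = Q*(5 + 5*Q) + (4/9 + 5*Q/9) = 4/9 + 5*Q/9 + Q*(5 + 5*Q))
c = 8 (c = 3 + ((⅓)*1)*15 = 3 + (⅓)*15 = 3 + 5 = 8)
√(U(L(-9, -1)) + c) = √((4/9 + 5*(-13)² + (50/9)*(-13)) + 8) = √((4/9 + 5*169 - 650/9) + 8) = √((4/9 + 845 - 650/9) + 8) = √(6959/9 + 8) = √(7031/9) = √7031/3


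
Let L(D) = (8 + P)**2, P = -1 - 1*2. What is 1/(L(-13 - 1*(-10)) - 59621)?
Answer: -1/59596 ≈ -1.6780e-5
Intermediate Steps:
P = -3 (P = -1 - 2 = -3)
L(D) = 25 (L(D) = (8 - 3)**2 = 5**2 = 25)
1/(L(-13 - 1*(-10)) - 59621) = 1/(25 - 59621) = 1/(-59596) = -1/59596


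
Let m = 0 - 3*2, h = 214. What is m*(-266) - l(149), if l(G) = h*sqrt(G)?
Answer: 1596 - 214*sqrt(149) ≈ -1016.2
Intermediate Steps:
l(G) = 214*sqrt(G)
m = -6 (m = 0 - 6 = -6)
m*(-266) - l(149) = -6*(-266) - 214*sqrt(149) = 1596 - 214*sqrt(149)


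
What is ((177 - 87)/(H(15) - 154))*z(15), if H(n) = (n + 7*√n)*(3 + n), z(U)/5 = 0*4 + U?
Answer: -195750/56171 + 212625*√15/56171 ≈ 11.176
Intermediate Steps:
z(U) = 5*U (z(U) = 5*(0*4 + U) = 5*(0 + U) = 5*U)
H(n) = (3 + n)*(n + 7*√n)
((177 - 87)/(H(15) - 154))*z(15) = ((177 - 87)/((15² + 3*15 + 7*15^(3/2) + 21*√15) - 154))*(5*15) = (90/((225 + 45 + 7*(15*√15) + 21*√15) - 154))*75 = (90/((225 + 45 + 105*√15 + 21*√15) - 154))*75 = (90/((270 + 126*√15) - 154))*75 = (90/(116 + 126*√15))*75 = 6750/(116 + 126*√15)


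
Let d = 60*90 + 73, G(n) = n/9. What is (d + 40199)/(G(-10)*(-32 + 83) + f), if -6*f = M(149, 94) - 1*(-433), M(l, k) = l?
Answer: -137016/461 ≈ -297.21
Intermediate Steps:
G(n) = n/9 (G(n) = n*(⅑) = n/9)
f = -97 (f = -(149 - 1*(-433))/6 = -(149 + 433)/6 = -⅙*582 = -97)
d = 5473 (d = 5400 + 73 = 5473)
(d + 40199)/(G(-10)*(-32 + 83) + f) = (5473 + 40199)/(((⅑)*(-10))*(-32 + 83) - 97) = 45672/(-10/9*51 - 97) = 45672/(-170/3 - 97) = 45672/(-461/3) = 45672*(-3/461) = -137016/461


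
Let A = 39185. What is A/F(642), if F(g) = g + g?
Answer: 39185/1284 ≈ 30.518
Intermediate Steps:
F(g) = 2*g
A/F(642) = 39185/((2*642)) = 39185/1284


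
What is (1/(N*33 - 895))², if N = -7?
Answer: 1/1267876 ≈ 7.8872e-7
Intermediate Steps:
(1/(N*33 - 895))² = (1/(-7*33 - 895))² = (1/(-231 - 895))² = (1/(-1126))² = (-1/1126)² = 1/1267876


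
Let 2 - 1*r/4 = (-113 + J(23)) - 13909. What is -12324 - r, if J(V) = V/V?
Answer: -68416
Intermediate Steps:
J(V) = 1
r = 56092 (r = 8 - 4*((-113 + 1) - 13909) = 8 - 4*(-112 - 13909) = 8 - 4*(-14021) = 8 + 56084 = 56092)
-12324 - r = -12324 - 1*56092 = -12324 - 56092 = -68416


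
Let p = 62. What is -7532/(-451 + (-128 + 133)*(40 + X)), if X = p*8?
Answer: -7532/2229 ≈ -3.3791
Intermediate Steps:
X = 496 (X = 62*8 = 496)
-7532/(-451 + (-128 + 133)*(40 + X)) = -7532/(-451 + (-128 + 133)*(40 + 496)) = -7532/(-451 + 5*536) = -7532/(-451 + 2680) = -7532/2229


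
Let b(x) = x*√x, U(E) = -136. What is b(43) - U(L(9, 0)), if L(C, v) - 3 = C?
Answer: 136 + 43*√43 ≈ 417.97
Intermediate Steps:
L(C, v) = 3 + C
b(x) = x^(3/2)
b(43) - U(L(9, 0)) = 43^(3/2) - 1*(-136) = 43*√43 + 136 = 136 + 43*√43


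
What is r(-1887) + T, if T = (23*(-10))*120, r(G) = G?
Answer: -29487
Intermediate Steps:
T = -27600 (T = -230*120 = -27600)
r(-1887) + T = -1887 - 27600 = -29487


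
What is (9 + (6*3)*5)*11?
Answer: 1089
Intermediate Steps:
(9 + (6*3)*5)*11 = (9 + 18*5)*11 = (9 + 90)*11 = 99*11 = 1089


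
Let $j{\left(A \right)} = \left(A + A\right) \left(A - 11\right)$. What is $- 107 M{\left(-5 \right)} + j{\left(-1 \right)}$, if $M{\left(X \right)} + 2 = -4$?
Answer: $666$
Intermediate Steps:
$j{\left(A \right)} = 2 A \left(-11 + A\right)$
$M{\left(X \right)} = -6$ ($M{\left(X \right)} = -2 - 4 = -6$)
$- 107 M{\left(-5 \right)} + j{\left(-1 \right)} = \left(-107\right) \left(-6\right) + 2 \left(-1\right) \left(-11 - 1\right) = 642 + 2 \left(-1\right) \left(-12\right) = 642 + 24 = 666$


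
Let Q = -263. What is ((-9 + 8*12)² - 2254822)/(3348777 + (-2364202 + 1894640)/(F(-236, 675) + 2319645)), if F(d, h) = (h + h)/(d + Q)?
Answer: -2601198729615765/3876214183097947 ≈ -0.67107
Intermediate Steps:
F(d, h) = 2*h/(-263 + d) (F(d, h) = (h + h)/(d - 263) = (2*h)/(-263 + d) = 2*h/(-263 + d))
((-9 + 8*12)² - 2254822)/(3348777 + (-2364202 + 1894640)/(F(-236, 675) + 2319645)) = ((-9 + 8*12)² - 2254822)/(3348777 + (-2364202 + 1894640)/(2*675/(-263 - 236) + 2319645)) = ((-9 + 96)² - 2254822)/(3348777 - 469562/(2*675/(-499) + 2319645)) = (87² - 2254822)/(3348777 - 469562/(2*675*(-1/499) + 2319645)) = (7569 - 2254822)/(3348777 - 469562/(-1350/499 + 2319645)) = -2247253/(3348777 - 469562/1157501505/499) = -2247253/(3348777 - 469562*499/1157501505) = -2247253/(3348777 - 234311438/1157501505) = -2247253/3876214183097947/1157501505 = -2247253*1157501505/3876214183097947 = -2601198729615765/3876214183097947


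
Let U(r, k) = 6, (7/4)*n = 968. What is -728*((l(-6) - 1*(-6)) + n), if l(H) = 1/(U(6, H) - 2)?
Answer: -407238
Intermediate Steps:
n = 3872/7 (n = (4/7)*968 = 3872/7 ≈ 553.14)
l(H) = ¼ (l(H) = 1/(6 - 2) = 1/4 = ¼)
-728*((l(-6) - 1*(-6)) + n) = -728*((¼ - 1*(-6)) + 3872/7) = -728*((¼ + 6) + 3872/7) = -728*(25/4 + 3872/7) = -728*15663/28 = -407238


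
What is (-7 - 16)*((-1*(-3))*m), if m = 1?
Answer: -69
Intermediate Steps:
(-7 - 16)*((-1*(-3))*m) = (-7 - 16)*(-1*(-3)*1) = -69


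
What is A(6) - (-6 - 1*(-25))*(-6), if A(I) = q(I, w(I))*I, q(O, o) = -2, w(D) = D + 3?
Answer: 102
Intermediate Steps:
w(D) = 3 + D
A(I) = -2*I
A(6) - (-6 - 1*(-25))*(-6) = -2*6 - (-6 - 1*(-25))*(-6) = -12 - (-6 + 25)*(-6) = -12 - 19*(-6) = -12 - 1*(-114) = -12 + 114 = 102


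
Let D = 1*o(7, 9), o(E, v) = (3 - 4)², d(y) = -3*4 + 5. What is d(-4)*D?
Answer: -7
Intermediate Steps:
d(y) = -7 (d(y) = -12 + 5 = -7)
o(E, v) = 1 (o(E, v) = (-1)² = 1)
D = 1 (D = 1*1 = 1)
d(-4)*D = -7*1 = -7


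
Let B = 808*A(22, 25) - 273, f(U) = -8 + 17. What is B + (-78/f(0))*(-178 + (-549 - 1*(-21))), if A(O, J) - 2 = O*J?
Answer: 1355585/3 ≈ 4.5186e+5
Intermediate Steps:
A(O, J) = 2 + J*O (A(O, J) = 2 + O*J = 2 + J*O)
f(U) = 9
B = 445743 (B = 808*(2 + 25*22) - 273 = 808*(2 + 550) - 273 = 808*552 - 273 = 446016 - 273 = 445743)
B + (-78/f(0))*(-178 + (-549 - 1*(-21))) = 445743 + (-78/9)*(-178 + (-549 - 1*(-21))) = 445743 + (-78*1/9)*(-178 + (-549 + 21)) = 445743 - 26*(-178 - 528)/3 = 445743 - 26/3*(-706) = 445743 + 18356/3 = 1355585/3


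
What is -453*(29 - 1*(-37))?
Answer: -29898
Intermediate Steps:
-453*(29 - 1*(-37)) = -453*(29 + 37) = -453*66 = -29898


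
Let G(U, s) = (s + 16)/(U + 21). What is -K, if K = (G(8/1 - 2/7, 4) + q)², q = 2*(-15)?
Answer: -34692100/40401 ≈ -858.69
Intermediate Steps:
q = -30
G(U, s) = (16 + s)/(21 + U)
K = 34692100/40401 (K = ((16 + 4)/(21 + (8/1 - 2/7)) - 30)² = (20/(21 + (8*1 - 2*⅐)) - 30)² = (20/(21 + (8 - 2/7)) - 30)² = (20/(21 + 54/7) - 30)² = (20/(201/7) - 30)² = ((7/201)*20 - 30)² = (140/201 - 30)² = (-5890/201)² = 34692100/40401 ≈ 858.69)
-K = -1*34692100/40401 = -34692100/40401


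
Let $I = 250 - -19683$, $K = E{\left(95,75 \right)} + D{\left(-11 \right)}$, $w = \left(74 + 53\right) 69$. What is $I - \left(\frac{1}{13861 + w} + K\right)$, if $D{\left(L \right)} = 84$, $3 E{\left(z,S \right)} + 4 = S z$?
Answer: $\frac{1186085821}{67872} \approx 17475.0$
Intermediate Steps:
$E{\left(z,S \right)} = - \frac{4}{3} + \frac{S z}{3}$
$w = 8763$ ($w = 127 \cdot 69 = 8763$)
$K = \frac{7373}{3}$ ($K = \left(- \frac{4}{3} + \frac{1}{3} \cdot 75 \cdot 95\right) + 84 = \left(- \frac{4}{3} + 2375\right) + 84 = \frac{7121}{3} + 84 = \frac{7373}{3} \approx 2457.7$)
$I = 19933$ ($I = 250 + 19683 = 19933$)
$I - \left(\frac{1}{13861 + w} + K\right) = 19933 - \left(\frac{1}{13861 + 8763} + \frac{7373}{3}\right) = 19933 - \left(\frac{1}{22624} + \frac{7373}{3}\right) = 19933 - \frac{166806755}{67872} = \frac{1186085821}{67872}$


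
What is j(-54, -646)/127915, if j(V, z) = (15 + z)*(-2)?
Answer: 1262/127915 ≈ 0.0098659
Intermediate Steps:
j(V, z) = -30 - 2*z
j(-54, -646)/127915 = (-30 - 2*(-646))/127915 = (-30 + 1292)*(1/127915) = 1262*(1/127915) = 1262/127915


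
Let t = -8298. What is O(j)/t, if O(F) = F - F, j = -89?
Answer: 0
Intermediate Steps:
O(F) = 0
O(j)/t = 0/(-8298) = 0*(-1/8298) = 0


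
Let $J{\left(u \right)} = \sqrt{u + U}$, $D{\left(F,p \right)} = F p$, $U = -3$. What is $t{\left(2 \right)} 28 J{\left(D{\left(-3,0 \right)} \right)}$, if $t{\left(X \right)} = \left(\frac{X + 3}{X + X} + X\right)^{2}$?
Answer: $\frac{1183 i \sqrt{3}}{4} \approx 512.25 i$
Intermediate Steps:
$J{\left(u \right)} = \sqrt{-3 + u}$ ($J{\left(u \right)} = \sqrt{u - 3} = \sqrt{-3 + u}$)
$t{\left(X \right)} = \left(X + \frac{3 + X}{2 X}\right)^{2}$ ($t{\left(X \right)} = \left(\frac{3 + X}{2 X} + X\right)^{2} = \left(X + \frac{3 + X}{2 X}\right)^{2}$)
$t{\left(2 \right)} 28 J{\left(D{\left(-3,0 \right)} \right)} = \frac{\left(3 + 2 + 2 \cdot 2^{2}\right)^{2}}{4 \cdot 4} \cdot 28 \sqrt{-3 - 0} = \frac{1}{4} \cdot \frac{1}{4} \left(3 + 2 + 2 \cdot 4\right)^{2} \cdot 28 \sqrt{-3 + 0} = \frac{1}{4} \cdot \frac{1}{4} \left(3 + 2 + 8\right)^{2} \cdot 28 \sqrt{-3} = \frac{1}{4} \cdot \frac{1}{4} \cdot 13^{2} \cdot 28 i \sqrt{3} = \frac{1}{4} \cdot \frac{1}{4} \cdot 169 \cdot 28 i \sqrt{3} = \frac{169}{16} \cdot 28 i \sqrt{3} = \frac{1183 i \sqrt{3}}{4}$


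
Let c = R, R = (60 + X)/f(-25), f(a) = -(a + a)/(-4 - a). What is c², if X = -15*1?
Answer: 35721/100 ≈ 357.21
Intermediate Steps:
X = -15
f(a) = -2*a/(-4 - a)
R = 189/10 (R = (60 - 15)/((2*(-25)/(4 - 25))) = 45/((2*(-25)/(-21))) = 45/((2*(-25)*(-1/21))) = 45/(50/21) = 45*(21/50) = 189/10 ≈ 18.900)
c = 189/10 ≈ 18.900
c² = (189/10)² = 35721/100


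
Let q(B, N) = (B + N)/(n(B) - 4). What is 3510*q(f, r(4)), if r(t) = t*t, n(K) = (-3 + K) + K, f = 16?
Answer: 22464/5 ≈ 4492.8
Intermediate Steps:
n(K) = -3 + 2*K
r(t) = t²
q(B, N) = (B + N)/(-7 + 2*B) (q(B, N) = (B + N)/((-3 + 2*B) - 4) = (B + N)/(-7 + 2*B))
3510*q(f, r(4)) = 3510*((16 + 4²)/(-7 + 2*16)) = 3510*((16 + 16)/(-7 + 32)) = 3510*(32/25) = 22464/5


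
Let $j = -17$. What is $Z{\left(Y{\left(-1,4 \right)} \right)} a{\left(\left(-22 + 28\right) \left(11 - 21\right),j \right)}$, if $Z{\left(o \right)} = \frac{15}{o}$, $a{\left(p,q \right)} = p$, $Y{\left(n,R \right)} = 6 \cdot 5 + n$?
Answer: $- \frac{900}{29} \approx -31.034$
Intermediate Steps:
$Y{\left(n,R \right)} = 30 + n$
$Z{\left(Y{\left(-1,4 \right)} \right)} a{\left(\left(-22 + 28\right) \left(11 - 21\right),j \right)} = \frac{15}{30 - 1} \left(-22 + 28\right) \left(11 - 21\right) = \frac{15}{29} \cdot 6 \left(-10\right) = 15 \cdot \frac{1}{29} \left(-60\right) = \frac{15}{29} \left(-60\right) = - \frac{900}{29}$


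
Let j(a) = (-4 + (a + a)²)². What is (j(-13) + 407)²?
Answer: 204295864081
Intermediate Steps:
j(a) = (-4 + 4*a²)² (j(a) = (-4 + (2*a)²)² = (-4 + 4*a²)²)
(j(-13) + 407)² = (16*(-1 + (-13)²)² + 407)² = (16*(-1 + 169)² + 407)² = (16*168² + 407)² = (16*28224 + 407)² = (451584 + 407)² = 451991² = 204295864081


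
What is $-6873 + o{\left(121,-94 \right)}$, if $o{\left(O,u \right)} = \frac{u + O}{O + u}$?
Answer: $-6872$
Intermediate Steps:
$o{\left(O,u \right)} = 1$ ($o{\left(O,u \right)} = \frac{O + u}{O + u} = 1$)
$-6873 + o{\left(121,-94 \right)} = -6873 + 1 = -6872$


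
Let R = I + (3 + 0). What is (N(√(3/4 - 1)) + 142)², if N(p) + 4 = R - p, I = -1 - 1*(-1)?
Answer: (282 - I)²/4 ≈ 19881.0 - 141.0*I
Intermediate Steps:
I = 0 (I = -1 + 1 = 0)
R = 3 (R = 0 + (3 + 0) = 0 + 3 = 3)
N(p) = -1 - p (N(p) = -4 + (3 - p) = -1 - p)
(N(√(3/4 - 1)) + 142)² = ((-1 - √(3/4 - 1)) + 142)² = ((-1 - √(3*(¼) - 1)) + 142)² = ((-1 - √(¾ - 1)) + 142)² = ((-1 - √(-¼)) + 142)² = ((-1 - I/2) + 142)² = (141 - I/2)²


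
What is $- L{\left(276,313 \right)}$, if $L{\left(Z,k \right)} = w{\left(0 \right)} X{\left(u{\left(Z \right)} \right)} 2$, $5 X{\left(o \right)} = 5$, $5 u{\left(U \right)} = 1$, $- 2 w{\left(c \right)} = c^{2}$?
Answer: $0$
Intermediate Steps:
$w{\left(c \right)} = - \frac{c^{2}}{2}$
$u{\left(U \right)} = \frac{1}{5}$ ($u{\left(U \right)} = \frac{1}{5} \cdot 1 = \frac{1}{5}$)
$X{\left(o \right)} = 1$ ($X{\left(o \right)} = \frac{1}{5} \cdot 5 = 1$)
$L{\left(Z,k \right)} = 0$ ($L{\left(Z,k \right)} = - \frac{0^{2}}{2} \cdot 1 \cdot 2 = \left(- \frac{1}{2}\right) 0 \cdot 1 \cdot 2 = 0 \cdot 1 \cdot 2 = 0 \cdot 2 = 0$)
$- L{\left(276,313 \right)} = \left(-1\right) 0 = 0$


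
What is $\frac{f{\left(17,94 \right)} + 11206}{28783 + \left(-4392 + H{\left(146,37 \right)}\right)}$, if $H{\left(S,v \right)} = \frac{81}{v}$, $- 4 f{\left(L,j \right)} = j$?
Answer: $\frac{827505}{1805096} \approx 0.45843$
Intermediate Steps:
$f{\left(L,j \right)} = - \frac{j}{4}$
$\frac{f{\left(17,94 \right)} + 11206}{28783 + \left(-4392 + H{\left(146,37 \right)}\right)} = \frac{\left(- \frac{1}{4}\right) 94 + 11206}{28783 - \left(4392 - \frac{81}{37}\right)} = \frac{- \frac{47}{2} + 11206}{28783 + \left(-4392 + 81 \cdot \frac{1}{37}\right)} = \frac{22365}{2 \left(28783 + \left(-4392 + \frac{81}{37}\right)\right)} = \frac{22365}{2 \left(28783 - \frac{162423}{37}\right)} = \frac{22365}{2 \cdot \frac{902548}{37}} = \frac{22365}{2} \cdot \frac{37}{902548} = \frac{827505}{1805096}$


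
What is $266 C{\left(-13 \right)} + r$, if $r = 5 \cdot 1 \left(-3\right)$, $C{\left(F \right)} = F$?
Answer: $-3473$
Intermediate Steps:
$r = -15$ ($r = 5 \left(-3\right) = -15$)
$266 C{\left(-13 \right)} + r = 266 \left(-13\right) - 15 = -3458 - 15 = -3473$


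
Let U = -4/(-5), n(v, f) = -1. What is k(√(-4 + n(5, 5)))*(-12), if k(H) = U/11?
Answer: -48/55 ≈ -0.87273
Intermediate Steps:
U = ⅘ (U = -4*(-⅕) = ⅘ ≈ 0.80000)
k(H) = 4/55 (k(H) = (⅘)/11 = (⅘)*(1/11) = 4/55)
k(√(-4 + n(5, 5)))*(-12) = (4/55)*(-12) = -48/55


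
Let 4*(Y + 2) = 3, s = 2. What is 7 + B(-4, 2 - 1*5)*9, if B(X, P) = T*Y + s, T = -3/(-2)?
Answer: 65/8 ≈ 8.1250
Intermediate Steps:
T = 3/2 (T = -3*(-½) = 3/2 ≈ 1.5000)
Y = -5/4 (Y = -2 + (¼)*3 = -2 + ¾ = -5/4 ≈ -1.2500)
B(X, P) = ⅛ (B(X, P) = (3/2)*(-5/4) + 2 = -15/8 + 2 = ⅛)
7 + B(-4, 2 - 1*5)*9 = 7 + (⅛)*9 = 7 + 9/8 = 65/8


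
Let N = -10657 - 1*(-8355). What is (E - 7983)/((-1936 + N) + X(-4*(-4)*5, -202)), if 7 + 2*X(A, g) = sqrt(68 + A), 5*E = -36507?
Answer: 432191884/119935235 + 101896*sqrt(37)/119935235 ≈ 3.6087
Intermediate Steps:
E = -36507/5 (E = (1/5)*(-36507) = -36507/5 ≈ -7301.4)
N = -2302 (N = -10657 + 8355 = -2302)
X(A, g) = -7/2 + sqrt(68 + A)/2
(E - 7983)/((-1936 + N) + X(-4*(-4)*5, -202)) = (-36507/5 - 7983)/((-1936 - 2302) + (-7/2 + sqrt(68 - 4*(-4)*5)/2)) = -76422/(5*(-4238 + (-7/2 + sqrt(68 + 16*5)/2))) = -76422/(5*(-4238 + (-7/2 + sqrt(68 + 80)/2))) = -76422/(5*(-4238 + (-7/2 + sqrt(148)/2))) = -76422/(5*(-4238 + (-7/2 + (2*sqrt(37))/2))) = -76422/(5*(-4238 + (-7/2 + sqrt(37)))) = -76422/(5*(-8483/2 + sqrt(37)))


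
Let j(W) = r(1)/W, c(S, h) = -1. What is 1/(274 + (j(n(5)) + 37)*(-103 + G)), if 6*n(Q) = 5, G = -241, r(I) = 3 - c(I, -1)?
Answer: -5/70526 ≈ -7.0896e-5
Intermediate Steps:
r(I) = 4 (r(I) = 3 - 1*(-1) = 3 + 1 = 4)
n(Q) = 5/6 (n(Q) = (1/6)*5 = 5/6)
j(W) = 4/W
1/(274 + (j(n(5)) + 37)*(-103 + G)) = 1/(274 + (4/(5/6) + 37)*(-103 - 241)) = 1/(274 + (4*(6/5) + 37)*(-344)) = 1/(274 + (24/5 + 37)*(-344)) = 1/(274 + (209/5)*(-344)) = 1/(274 - 71896/5) = 1/(-70526/5) = -5/70526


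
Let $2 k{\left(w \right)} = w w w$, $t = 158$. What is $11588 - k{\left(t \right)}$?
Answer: $-1960568$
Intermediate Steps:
$k{\left(w \right)} = \frac{w^{3}}{2}$ ($k{\left(w \right)} = \frac{w w w}{2} = \frac{w^{2} w}{2} = \frac{w^{3}}{2}$)
$11588 - k{\left(t \right)} = 11588 - \frac{158^{3}}{2} = 11588 - \frac{1}{2} \cdot 3944312 = 11588 - 1972156 = -1960568$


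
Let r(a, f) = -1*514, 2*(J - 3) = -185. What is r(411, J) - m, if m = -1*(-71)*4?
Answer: -798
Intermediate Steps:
J = -179/2 (J = 3 + (½)*(-185) = 3 - 185/2 = -179/2 ≈ -89.500)
r(a, f) = -514
m = 284 (m = 71*4 = 284)
r(411, J) - m = -514 - 1*284 = -514 - 284 = -798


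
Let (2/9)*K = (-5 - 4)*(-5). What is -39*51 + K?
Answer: -3573/2 ≈ -1786.5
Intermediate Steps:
K = 405/2 (K = 9*((-5 - 4)*(-5))/2 = 9*(-9*(-5))/2 = (9/2)*45 = 405/2 ≈ 202.50)
-39*51 + K = -39*51 + 405/2 = -1989 + 405/2 = -3573/2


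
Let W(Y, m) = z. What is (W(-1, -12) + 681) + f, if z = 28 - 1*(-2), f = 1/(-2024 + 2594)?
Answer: 405271/570 ≈ 711.00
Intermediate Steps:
f = 1/570 ≈ 0.0017544
z = 30 (z = 28 + 2 = 30)
W(Y, m) = 30
(W(-1, -12) + 681) + f = (30 + 681) + 1/570 = 711 + 1/570 = 405271/570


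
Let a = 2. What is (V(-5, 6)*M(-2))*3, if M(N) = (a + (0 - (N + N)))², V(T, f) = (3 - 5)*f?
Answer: -1296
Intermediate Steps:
V(T, f) = -2*f
M(N) = (2 - 2*N)² (M(N) = (2 + (0 - (N + N)))² = (2 + (0 - 2*N))² = (2 - 2*N)²)
(V(-5, 6)*M(-2))*3 = ((-2*6)*(4*(-1 - 2)²))*3 = -48*(-3)²*3 = -48*9*3 = -12*36*3 = -432*3 = -1296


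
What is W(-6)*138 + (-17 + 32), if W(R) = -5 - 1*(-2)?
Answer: -399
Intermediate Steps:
W(R) = -3 (W(R) = -5 + 2 = -3)
W(-6)*138 + (-17 + 32) = -3*138 + (-17 + 32) = -414 + 15 = -399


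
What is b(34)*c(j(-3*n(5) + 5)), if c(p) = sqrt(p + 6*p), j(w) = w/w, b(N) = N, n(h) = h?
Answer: 34*sqrt(7) ≈ 89.956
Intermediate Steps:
j(w) = 1
c(p) = sqrt(7)*sqrt(p) (c(p) = sqrt(7*p) = sqrt(7)*sqrt(p))
b(34)*c(j(-3*n(5) + 5)) = 34*(sqrt(7)*sqrt(1)) = 34*(sqrt(7)*1) = 34*sqrt(7)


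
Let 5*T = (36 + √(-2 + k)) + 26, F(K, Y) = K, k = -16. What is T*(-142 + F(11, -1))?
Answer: -8122/5 - 393*I*√2/5 ≈ -1624.4 - 111.16*I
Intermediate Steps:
T = 62/5 + 3*I*√2/5 (T = ((36 + √(-2 - 16)) + 26)/5 = ((36 + √(-18)) + 26)/5 = ((36 + 3*I*√2) + 26)/5 = (62 + 3*I*√2)/5 = 62/5 + 3*I*√2/5 ≈ 12.4 + 0.84853*I)
T*(-142 + F(11, -1)) = (62/5 + 3*I*√2/5)*(-142 + 11) = (62/5 + 3*I*√2/5)*(-131) = -8122/5 - 393*I*√2/5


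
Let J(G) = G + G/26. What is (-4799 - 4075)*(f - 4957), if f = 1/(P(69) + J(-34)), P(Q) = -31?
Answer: 18959065839/431 ≈ 4.3989e+7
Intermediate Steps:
J(G) = 27*G/26 (J(G) = G + G*(1/26) = G + G/26 = 27*G/26)
f = -13/862 (f = 1/(-31 + (27/26)*(-34)) = 1/(-31 - 459/13) = 1/(-862/13) = -13/862 ≈ -0.015081)
(-4799 - 4075)*(f - 4957) = (-4799 - 4075)*(-13/862 - 4957) = -8874*(-4272947/862) = 18959065839/431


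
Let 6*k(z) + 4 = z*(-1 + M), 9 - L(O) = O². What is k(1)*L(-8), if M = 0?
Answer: 275/6 ≈ 45.833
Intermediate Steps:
L(O) = 9 - O²
k(z) = -⅔ - z/6 (k(z) = -⅔ + (z*(-1 + 0))/6 = -⅔ + (z*(-1))/6 = -⅔ + (-z)/6 = -⅔ - z/6)
k(1)*L(-8) = (-⅔ - ⅙*1)*(9 - 1*(-8)²) = (-⅔ - ⅙)*(9 - 1*64) = -5*(9 - 64)/6 = -⅚*(-55) = 275/6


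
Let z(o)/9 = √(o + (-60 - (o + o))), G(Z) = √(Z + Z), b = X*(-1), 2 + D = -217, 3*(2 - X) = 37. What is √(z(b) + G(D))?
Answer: √I*√(√438 + 3*√633) ≈ 6.9429 + 6.9429*I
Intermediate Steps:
X = -31/3 (X = 2 - ⅓*37 = 2 - 37/3 = -31/3 ≈ -10.333)
D = -219 (D = -2 - 217 = -219)
b = 31/3 (b = -31/3*(-1) = 31/3 ≈ 10.333)
G(Z) = √2*√Z (G(Z) = √(2*Z) = √2*√Z)
z(o) = 9*√(-60 - o) (z(o) = 9*√(o + (-60 - (o + o))) = 9*√(o + (-60 - 2*o)) = 9*√(-60 - o))
√(z(b) + G(D)) = √(9*√(-60 - 1*31/3) + √2*√(-219)) = √(9*√(-60 - 31/3) + √2*(I*√219)) = √(9*√(-211/3) + I*√438) = √(9*(I*√633/3) + I*√438) = √(3*I*√633 + I*√438) = √(I*√438 + 3*I*√633)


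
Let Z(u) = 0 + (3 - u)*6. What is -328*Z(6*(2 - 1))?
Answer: 5904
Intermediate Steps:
Z(u) = 18 - 6*u (Z(u) = 0 + (18 - 6*u) = 18 - 6*u)
-328*Z(6*(2 - 1)) = -328*(18 - 36*(2 - 1)) = -328*(18 - 36) = -328*(-18) = 5904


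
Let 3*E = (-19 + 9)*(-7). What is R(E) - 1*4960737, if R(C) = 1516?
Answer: -4959221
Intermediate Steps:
E = 70/3 (E = ((-19 + 9)*(-7))/3 = (-10*(-7))/3 = (1/3)*70 = 70/3 ≈ 23.333)
R(E) - 1*4960737 = 1516 - 1*4960737 = 1516 - 4960737 = -4959221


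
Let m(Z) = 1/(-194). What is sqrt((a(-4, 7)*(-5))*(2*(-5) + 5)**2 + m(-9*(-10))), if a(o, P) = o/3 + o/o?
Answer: sqrt(14111754)/582 ≈ 6.4546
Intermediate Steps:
a(o, P) = 1 + o/3 (a(o, P) = o*(1/3) + 1 = o/3 + 1 = 1 + o/3)
m(Z) = -1/194
sqrt((a(-4, 7)*(-5))*(2*(-5) + 5)**2 + m(-9*(-10))) = sqrt(((1 + (1/3)*(-4))*(-5))*(2*(-5) + 5)**2 - 1/194) = sqrt(((1 - 4/3)*(-5))*(-10 + 5)**2 - 1/194) = sqrt(-1/3*(-5)*(-5)**2 - 1/194) = sqrt((5/3)*25 - 1/194) = sqrt(125/3 - 1/194) = sqrt(24247/582) = sqrt(14111754)/582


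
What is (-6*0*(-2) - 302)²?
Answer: 91204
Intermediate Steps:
(-6*0*(-2) - 302)² = (0*(-2) - 302)² = (0 - 302)² = (-302)² = 91204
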